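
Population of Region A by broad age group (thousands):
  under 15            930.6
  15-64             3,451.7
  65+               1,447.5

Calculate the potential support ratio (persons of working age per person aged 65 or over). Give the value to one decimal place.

Potential support ratio = 3,451.7 / 1,447.5 = 2.4

Potential support ratio: 2.4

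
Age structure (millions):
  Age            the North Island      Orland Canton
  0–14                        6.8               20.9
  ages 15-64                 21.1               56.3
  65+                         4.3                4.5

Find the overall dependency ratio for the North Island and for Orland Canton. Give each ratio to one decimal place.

the North Island: (6.8 + 4.3) / 21.1 × 100 = 11.1 / 21.1 × 100 = 52.6
Orland Canton: (20.9 + 4.5) / 56.3 × 100 = 25.4 / 56.3 × 100 = 45.1

the North Island: 52.6
Orland Canton: 45.1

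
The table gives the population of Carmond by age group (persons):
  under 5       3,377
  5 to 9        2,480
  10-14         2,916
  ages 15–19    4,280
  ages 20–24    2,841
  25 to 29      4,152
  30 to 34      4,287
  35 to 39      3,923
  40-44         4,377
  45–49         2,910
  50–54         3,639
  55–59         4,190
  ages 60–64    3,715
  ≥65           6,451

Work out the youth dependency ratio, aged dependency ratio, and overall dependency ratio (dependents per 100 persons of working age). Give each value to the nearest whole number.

0–14: 3,377 + 2,480 + 2,916 = 8,773
15–64: 4,280 + 2,841 + 4,152 + 4,287 + 3,923 + 4,377 + 2,910 + 3,639 + 4,190 + 3,715 = 38,314
65+: 6,451
Youth dependency ratio = 8,773 / 38,314 × 100 = 23
Old-age dependency ratio = 6,451 / 38,314 × 100 = 17
Total dependency ratio = (8,773 + 6,451) / 38,314 × 100 = 15,224 / 38,314 × 100 = 40

Youth dependency ratio: 23
Old-age dependency ratio: 17
Total dependency ratio: 40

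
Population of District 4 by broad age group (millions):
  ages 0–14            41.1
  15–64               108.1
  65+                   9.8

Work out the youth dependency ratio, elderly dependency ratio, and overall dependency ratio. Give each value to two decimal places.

Youth dependency ratio: 38.02
Old-age dependency ratio: 9.07
Total dependency ratio: 47.09

Youth dependency ratio = 41.1 / 108.1 × 100 = 38.02
Old-age dependency ratio = 9.8 / 108.1 × 100 = 9.07
Total dependency ratio = (41.1 + 9.8) / 108.1 × 100 = 50.9 / 108.1 × 100 = 47.09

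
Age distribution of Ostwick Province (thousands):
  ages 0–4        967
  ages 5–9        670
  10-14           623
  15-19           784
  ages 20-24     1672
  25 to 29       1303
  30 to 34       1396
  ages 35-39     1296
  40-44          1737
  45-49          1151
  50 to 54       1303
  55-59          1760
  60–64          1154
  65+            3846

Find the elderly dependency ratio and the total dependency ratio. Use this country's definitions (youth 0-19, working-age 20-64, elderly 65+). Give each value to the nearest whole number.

0–19: 967 + 670 + 623 + 784 = 3044
20–64: 1672 + 1303 + 1396 + 1296 + 1737 + 1151 + 1303 + 1760 + 1154 = 12772
65+: 3846
Old-age dependency ratio = 3846 / 12772 × 100 = 30
Total dependency ratio = (3044 + 3846) / 12772 × 100 = 6890 / 12772 × 100 = 54

Old-age dependency ratio: 30
Total dependency ratio: 54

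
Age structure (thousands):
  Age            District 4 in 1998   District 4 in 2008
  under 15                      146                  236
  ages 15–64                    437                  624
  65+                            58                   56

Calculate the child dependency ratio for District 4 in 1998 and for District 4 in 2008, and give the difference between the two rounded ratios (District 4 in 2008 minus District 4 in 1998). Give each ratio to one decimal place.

District 4 in 1998: 33.4
District 4 in 2008: 37.8
Difference: +4.4

District 4 in 1998: 146 / 437 × 100 = 33.4
District 4 in 2008: 236 / 624 × 100 = 37.8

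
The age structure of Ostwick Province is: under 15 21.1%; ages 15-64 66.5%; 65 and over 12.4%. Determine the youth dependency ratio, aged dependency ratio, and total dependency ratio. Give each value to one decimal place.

Youth dependency ratio = 21.1 / 66.5 × 100 = 31.7
Old-age dependency ratio = 12.4 / 66.5 × 100 = 18.6
Total dependency ratio = (21.1 + 12.4) / 66.5 × 100 = 33.5 / 66.5 × 100 = 50.4

Youth dependency ratio: 31.7
Old-age dependency ratio: 18.6
Total dependency ratio: 50.4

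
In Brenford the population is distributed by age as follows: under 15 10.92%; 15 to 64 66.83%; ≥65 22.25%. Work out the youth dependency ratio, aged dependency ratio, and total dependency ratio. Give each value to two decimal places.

Youth dependency ratio: 16.34
Old-age dependency ratio: 33.29
Total dependency ratio: 49.63

Youth dependency ratio = 10.92 / 66.83 × 100 = 16.34
Old-age dependency ratio = 22.25 / 66.83 × 100 = 33.29
Total dependency ratio = (10.92 + 22.25) / 66.83 × 100 = 33.17 / 66.83 × 100 = 49.63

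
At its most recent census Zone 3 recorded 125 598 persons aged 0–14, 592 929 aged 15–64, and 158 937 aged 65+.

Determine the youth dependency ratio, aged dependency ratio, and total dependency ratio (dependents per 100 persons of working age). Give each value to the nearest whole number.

Youth dependency ratio: 21
Old-age dependency ratio: 27
Total dependency ratio: 48

Youth dependency ratio = 125 598 / 592 929 × 100 = 21
Old-age dependency ratio = 158 937 / 592 929 × 100 = 27
Total dependency ratio = (125 598 + 158 937) / 592 929 × 100 = 284 535 / 592 929 × 100 = 48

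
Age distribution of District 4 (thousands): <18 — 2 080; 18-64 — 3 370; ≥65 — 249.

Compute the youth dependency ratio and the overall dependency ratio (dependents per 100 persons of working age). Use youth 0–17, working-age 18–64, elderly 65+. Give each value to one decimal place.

Youth dependency ratio = 2 080 / 3 370 × 100 = 61.7
Total dependency ratio = (2 080 + 249) / 3 370 × 100 = 2 329 / 3 370 × 100 = 69.1

Youth dependency ratio: 61.7
Total dependency ratio: 69.1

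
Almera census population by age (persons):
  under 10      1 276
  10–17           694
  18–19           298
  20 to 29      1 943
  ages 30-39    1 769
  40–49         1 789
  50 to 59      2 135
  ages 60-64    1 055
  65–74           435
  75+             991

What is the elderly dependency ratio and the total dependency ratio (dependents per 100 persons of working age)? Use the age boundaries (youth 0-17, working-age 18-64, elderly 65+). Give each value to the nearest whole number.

0–17: 1 276 + 694 = 1 970
18–64: 298 + 1 943 + 1 769 + 1 789 + 2 135 + 1 055 = 8 989
65+: 435 + 991 = 1 426
Old-age dependency ratio = 1 426 / 8 989 × 100 = 16
Total dependency ratio = (1 970 + 1 426) / 8 989 × 100 = 3 396 / 8 989 × 100 = 38

Old-age dependency ratio: 16
Total dependency ratio: 38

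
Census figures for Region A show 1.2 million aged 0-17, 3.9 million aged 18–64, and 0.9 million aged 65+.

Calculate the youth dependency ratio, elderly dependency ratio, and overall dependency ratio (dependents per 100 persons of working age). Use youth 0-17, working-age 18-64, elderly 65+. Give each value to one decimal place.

Youth dependency ratio: 30.8
Old-age dependency ratio: 23.1
Total dependency ratio: 53.8

Youth dependency ratio = 1.2 / 3.9 × 100 = 30.8
Old-age dependency ratio = 0.9 / 3.9 × 100 = 23.1
Total dependency ratio = (1.2 + 0.9) / 3.9 × 100 = 2.1 / 3.9 × 100 = 53.8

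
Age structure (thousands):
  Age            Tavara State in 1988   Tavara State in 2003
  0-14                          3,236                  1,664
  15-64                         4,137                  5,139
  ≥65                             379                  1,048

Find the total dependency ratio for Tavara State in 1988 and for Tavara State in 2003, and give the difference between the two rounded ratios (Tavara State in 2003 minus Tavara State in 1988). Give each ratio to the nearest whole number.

Tavara State in 1988: (3,236 + 379) / 4,137 × 100 = 3,615 / 4,137 × 100 = 87
Tavara State in 2003: (1,664 + 1,048) / 5,139 × 100 = 2,712 / 5,139 × 100 = 53

Tavara State in 1988: 87
Tavara State in 2003: 53
Difference: -34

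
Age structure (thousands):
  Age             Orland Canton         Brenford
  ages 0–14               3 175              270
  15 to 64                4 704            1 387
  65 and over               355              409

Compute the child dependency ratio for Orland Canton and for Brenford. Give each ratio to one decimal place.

Orland Canton: 3 175 / 4 704 × 100 = 67.5
Brenford: 270 / 1 387 × 100 = 19.5

Orland Canton: 67.5
Brenford: 19.5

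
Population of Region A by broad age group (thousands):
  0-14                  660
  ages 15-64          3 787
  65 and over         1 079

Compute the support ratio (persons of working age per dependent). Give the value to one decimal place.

Support ratio: 2.2

Support ratio = 3 787 / (660 + 1 079) = 3 787 / 1 739 = 2.2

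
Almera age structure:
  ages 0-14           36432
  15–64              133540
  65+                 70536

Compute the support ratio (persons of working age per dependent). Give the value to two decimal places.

Support ratio: 1.25

Support ratio = 133540 / (36432 + 70536) = 133540 / 106968 = 1.25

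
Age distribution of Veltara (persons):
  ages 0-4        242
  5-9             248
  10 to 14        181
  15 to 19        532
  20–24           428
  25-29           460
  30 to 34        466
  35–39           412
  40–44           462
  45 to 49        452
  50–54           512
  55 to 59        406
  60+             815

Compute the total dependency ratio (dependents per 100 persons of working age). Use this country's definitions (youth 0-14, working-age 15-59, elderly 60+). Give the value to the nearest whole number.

Total dependency ratio: 36

0–14: 242 + 248 + 181 = 671
15–59: 532 + 428 + 460 + 466 + 412 + 462 + 452 + 512 + 406 = 4130
60+: 815
Total dependency ratio = (671 + 815) / 4130 × 100 = 1486 / 4130 × 100 = 36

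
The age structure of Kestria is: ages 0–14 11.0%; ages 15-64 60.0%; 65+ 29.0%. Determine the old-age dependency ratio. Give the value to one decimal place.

Old-age dependency ratio = 29.0 / 60.0 × 100 = 48.3

Old-age dependency ratio: 48.3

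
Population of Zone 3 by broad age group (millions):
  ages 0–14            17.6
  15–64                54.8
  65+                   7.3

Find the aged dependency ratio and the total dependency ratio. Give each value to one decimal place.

Old-age dependency ratio: 13.3
Total dependency ratio: 45.4

Old-age dependency ratio = 7.3 / 54.8 × 100 = 13.3
Total dependency ratio = (17.6 + 7.3) / 54.8 × 100 = 24.9 / 54.8 × 100 = 45.4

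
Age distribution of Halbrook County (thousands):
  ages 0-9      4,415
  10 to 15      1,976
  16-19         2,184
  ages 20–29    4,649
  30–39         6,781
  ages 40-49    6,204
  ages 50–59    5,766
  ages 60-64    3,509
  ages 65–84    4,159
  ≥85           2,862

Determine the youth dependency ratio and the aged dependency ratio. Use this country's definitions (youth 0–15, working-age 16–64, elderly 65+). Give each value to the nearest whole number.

0–15: 4,415 + 1,976 = 6,391
16–64: 2,184 + 4,649 + 6,781 + 6,204 + 5,766 + 3,509 = 29,093
65+: 4,159 + 2,862 = 7,021
Youth dependency ratio = 6,391 / 29,093 × 100 = 22
Old-age dependency ratio = 7,021 / 29,093 × 100 = 24

Youth dependency ratio: 22
Old-age dependency ratio: 24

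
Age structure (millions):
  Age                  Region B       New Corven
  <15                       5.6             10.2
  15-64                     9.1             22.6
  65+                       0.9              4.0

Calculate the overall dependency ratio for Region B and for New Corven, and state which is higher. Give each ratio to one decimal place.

Region B: (5.6 + 0.9) / 9.1 × 100 = 6.5 / 9.1 × 100 = 71.4
New Corven: (10.2 + 4.0) / 22.6 × 100 = 14.2 / 22.6 × 100 = 62.8

Region B: 71.4
New Corven: 62.8
Higher: Region B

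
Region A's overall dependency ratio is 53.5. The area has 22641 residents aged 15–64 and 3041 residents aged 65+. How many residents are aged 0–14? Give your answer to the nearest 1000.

Aged 0–14: 9000

Total dependency ratio = (youth + elderly) / working-age × 100
53.5 = (Y + 3041) / 22641 × 100
⇒ 9000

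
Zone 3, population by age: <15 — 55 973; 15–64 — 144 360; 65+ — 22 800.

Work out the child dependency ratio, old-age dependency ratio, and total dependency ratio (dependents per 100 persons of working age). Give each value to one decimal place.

Youth dependency ratio = 55 973 / 144 360 × 100 = 38.8
Old-age dependency ratio = 22 800 / 144 360 × 100 = 15.8
Total dependency ratio = (55 973 + 22 800) / 144 360 × 100 = 78 773 / 144 360 × 100 = 54.6

Youth dependency ratio: 38.8
Old-age dependency ratio: 15.8
Total dependency ratio: 54.6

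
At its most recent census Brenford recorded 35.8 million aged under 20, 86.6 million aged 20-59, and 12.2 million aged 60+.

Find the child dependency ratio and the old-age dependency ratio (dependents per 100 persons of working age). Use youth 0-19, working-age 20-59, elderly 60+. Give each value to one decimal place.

Youth dependency ratio = 35.8 / 86.6 × 100 = 41.3
Old-age dependency ratio = 12.2 / 86.6 × 100 = 14.1

Youth dependency ratio: 41.3
Old-age dependency ratio: 14.1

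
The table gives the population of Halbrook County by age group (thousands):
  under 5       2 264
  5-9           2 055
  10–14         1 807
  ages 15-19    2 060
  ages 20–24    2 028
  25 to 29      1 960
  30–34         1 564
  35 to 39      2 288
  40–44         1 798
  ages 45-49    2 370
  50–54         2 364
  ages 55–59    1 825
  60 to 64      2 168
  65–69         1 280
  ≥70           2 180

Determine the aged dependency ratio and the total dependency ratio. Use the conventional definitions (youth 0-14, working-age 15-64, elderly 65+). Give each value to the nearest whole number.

0–14: 2 264 + 2 055 + 1 807 = 6 126
15–64: 2 060 + 2 028 + 1 960 + 1 564 + 2 288 + 1 798 + 2 370 + 2 364 + 1 825 + 2 168 = 20 425
65+: 1 280 + 2 180 = 3 460
Old-age dependency ratio = 3 460 / 20 425 × 100 = 17
Total dependency ratio = (6 126 + 3 460) / 20 425 × 100 = 9 586 / 20 425 × 100 = 47

Old-age dependency ratio: 17
Total dependency ratio: 47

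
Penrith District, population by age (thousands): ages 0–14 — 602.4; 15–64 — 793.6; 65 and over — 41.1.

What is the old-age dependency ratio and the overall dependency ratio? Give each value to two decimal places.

Old-age dependency ratio: 5.18
Total dependency ratio: 81.09

Old-age dependency ratio = 41.1 / 793.6 × 100 = 5.18
Total dependency ratio = (602.4 + 41.1) / 793.6 × 100 = 643.5 / 793.6 × 100 = 81.09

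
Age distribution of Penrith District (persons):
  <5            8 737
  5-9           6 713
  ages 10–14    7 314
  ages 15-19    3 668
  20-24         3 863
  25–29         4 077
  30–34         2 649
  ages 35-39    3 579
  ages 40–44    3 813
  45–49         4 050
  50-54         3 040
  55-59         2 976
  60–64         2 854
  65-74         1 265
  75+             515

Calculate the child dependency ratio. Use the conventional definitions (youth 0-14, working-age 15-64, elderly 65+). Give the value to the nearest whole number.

0–14: 8 737 + 6 713 + 7 314 = 22 764
15–64: 3 668 + 3 863 + 4 077 + 2 649 + 3 579 + 3 813 + 4 050 + 3 040 + 2 976 + 2 854 = 34 569
65+: 1 265 + 515 = 1 780
Youth dependency ratio = 22 764 / 34 569 × 100 = 66

Youth dependency ratio: 66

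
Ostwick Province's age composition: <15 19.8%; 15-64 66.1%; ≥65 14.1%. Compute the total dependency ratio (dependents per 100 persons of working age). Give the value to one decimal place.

Total dependency ratio = (19.8 + 14.1) / 66.1 × 100 = 33.9 / 66.1 × 100 = 51.3

Total dependency ratio: 51.3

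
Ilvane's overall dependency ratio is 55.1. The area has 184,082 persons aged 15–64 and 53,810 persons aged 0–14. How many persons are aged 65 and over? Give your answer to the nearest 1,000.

Total dependency ratio = (youth + elderly) / working-age × 100
55.1 = (53,810 + E) / 184,082 × 100
⇒ 48,000

Aged 65 and over: 48,000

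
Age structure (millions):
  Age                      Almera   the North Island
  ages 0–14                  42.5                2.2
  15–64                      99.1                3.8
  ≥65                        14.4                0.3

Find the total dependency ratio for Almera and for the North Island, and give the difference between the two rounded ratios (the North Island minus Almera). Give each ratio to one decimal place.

Almera: 57.4
the North Island: 65.8
Difference: +8.4

Almera: (42.5 + 14.4) / 99.1 × 100 = 56.9 / 99.1 × 100 = 57.4
the North Island: (2.2 + 0.3) / 3.8 × 100 = 2.5 / 3.8 × 100 = 65.8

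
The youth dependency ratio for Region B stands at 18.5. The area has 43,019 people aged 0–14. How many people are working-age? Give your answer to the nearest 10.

Youth dependency ratio = youth / working-age × 100
18.5 = 43,019 / W × 100
⇒ 232,540

Working-age: 232,540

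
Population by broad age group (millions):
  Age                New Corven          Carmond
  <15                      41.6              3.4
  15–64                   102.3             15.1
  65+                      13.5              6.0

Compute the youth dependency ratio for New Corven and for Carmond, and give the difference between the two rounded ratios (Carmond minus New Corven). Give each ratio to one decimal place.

New Corven: 40.7
Carmond: 22.5
Difference: -18.2

New Corven: 41.6 / 102.3 × 100 = 40.7
Carmond: 3.4 / 15.1 × 100 = 22.5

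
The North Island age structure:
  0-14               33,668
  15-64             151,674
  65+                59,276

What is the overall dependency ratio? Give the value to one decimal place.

Total dependency ratio: 61.3

Total dependency ratio = (33,668 + 59,276) / 151,674 × 100 = 92,944 / 151,674 × 100 = 61.3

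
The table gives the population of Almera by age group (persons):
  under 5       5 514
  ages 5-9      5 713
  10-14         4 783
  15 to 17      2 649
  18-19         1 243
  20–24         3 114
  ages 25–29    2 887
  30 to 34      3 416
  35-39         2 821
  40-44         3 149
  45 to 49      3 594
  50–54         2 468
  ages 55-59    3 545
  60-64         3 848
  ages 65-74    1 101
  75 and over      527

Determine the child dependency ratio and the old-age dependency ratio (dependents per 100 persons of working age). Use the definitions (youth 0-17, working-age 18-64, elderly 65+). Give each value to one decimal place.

Youth dependency ratio: 62.0
Old-age dependency ratio: 5.4

0–17: 5 514 + 5 713 + 4 783 + 2 649 = 18 659
18–64: 1 243 + 3 114 + 2 887 + 3 416 + 2 821 + 3 149 + 3 594 + 2 468 + 3 545 + 3 848 = 30 085
65+: 1 101 + 527 = 1 628
Youth dependency ratio = 18 659 / 30 085 × 100 = 62.0
Old-age dependency ratio = 1 628 / 30 085 × 100 = 5.4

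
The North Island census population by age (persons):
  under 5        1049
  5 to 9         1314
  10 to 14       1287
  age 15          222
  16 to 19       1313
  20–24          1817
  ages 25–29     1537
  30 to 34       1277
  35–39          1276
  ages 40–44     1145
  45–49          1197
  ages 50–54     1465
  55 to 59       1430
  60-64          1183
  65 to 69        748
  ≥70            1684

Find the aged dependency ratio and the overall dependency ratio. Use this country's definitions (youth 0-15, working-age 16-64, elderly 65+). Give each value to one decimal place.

0–15: 1049 + 1314 + 1287 + 222 = 3872
16–64: 1313 + 1817 + 1537 + 1277 + 1276 + 1145 + 1197 + 1465 + 1430 + 1183 = 13640
65+: 748 + 1684 = 2432
Old-age dependency ratio = 2432 / 13640 × 100 = 17.8
Total dependency ratio = (3872 + 2432) / 13640 × 100 = 6304 / 13640 × 100 = 46.2

Old-age dependency ratio: 17.8
Total dependency ratio: 46.2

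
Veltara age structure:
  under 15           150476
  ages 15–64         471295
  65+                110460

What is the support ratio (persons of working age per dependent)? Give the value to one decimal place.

Support ratio = 471295 / (150476 + 110460) = 471295 / 260936 = 1.8

Support ratio: 1.8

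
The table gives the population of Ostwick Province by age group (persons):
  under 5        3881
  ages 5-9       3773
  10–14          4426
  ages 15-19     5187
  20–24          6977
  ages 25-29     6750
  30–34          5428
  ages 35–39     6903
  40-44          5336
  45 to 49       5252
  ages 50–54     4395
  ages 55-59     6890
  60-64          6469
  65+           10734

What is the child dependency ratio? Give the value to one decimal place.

0–14: 3881 + 3773 + 4426 = 12080
15–64: 5187 + 6977 + 6750 + 5428 + 6903 + 5336 + 5252 + 4395 + 6890 + 6469 = 59587
65+: 10734
Youth dependency ratio = 12080 / 59587 × 100 = 20.3

Youth dependency ratio: 20.3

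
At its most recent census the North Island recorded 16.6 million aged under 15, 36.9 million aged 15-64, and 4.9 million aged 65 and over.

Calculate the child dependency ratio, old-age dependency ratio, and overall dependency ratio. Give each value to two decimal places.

Youth dependency ratio = 16.6 / 36.9 × 100 = 44.99
Old-age dependency ratio = 4.9 / 36.9 × 100 = 13.28
Total dependency ratio = (16.6 + 4.9) / 36.9 × 100 = 21.5 / 36.9 × 100 = 58.27

Youth dependency ratio: 44.99
Old-age dependency ratio: 13.28
Total dependency ratio: 58.27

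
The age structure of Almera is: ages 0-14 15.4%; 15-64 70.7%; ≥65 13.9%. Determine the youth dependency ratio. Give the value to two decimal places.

Youth dependency ratio: 21.78

Youth dependency ratio = 15.4 / 70.7 × 100 = 21.78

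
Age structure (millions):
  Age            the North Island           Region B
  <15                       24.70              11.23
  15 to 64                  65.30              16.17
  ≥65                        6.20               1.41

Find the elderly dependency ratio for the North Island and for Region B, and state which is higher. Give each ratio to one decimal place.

the North Island: 6.20 / 65.30 × 100 = 9.5
Region B: 1.41 / 16.17 × 100 = 8.7

the North Island: 9.5
Region B: 8.7
Higher: the North Island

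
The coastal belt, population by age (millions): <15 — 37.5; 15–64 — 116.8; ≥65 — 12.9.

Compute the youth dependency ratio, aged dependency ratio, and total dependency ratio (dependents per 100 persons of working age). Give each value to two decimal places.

Youth dependency ratio = 37.5 / 116.8 × 100 = 32.11
Old-age dependency ratio = 12.9 / 116.8 × 100 = 11.04
Total dependency ratio = (37.5 + 12.9) / 116.8 × 100 = 50.4 / 116.8 × 100 = 43.15

Youth dependency ratio: 32.11
Old-age dependency ratio: 11.04
Total dependency ratio: 43.15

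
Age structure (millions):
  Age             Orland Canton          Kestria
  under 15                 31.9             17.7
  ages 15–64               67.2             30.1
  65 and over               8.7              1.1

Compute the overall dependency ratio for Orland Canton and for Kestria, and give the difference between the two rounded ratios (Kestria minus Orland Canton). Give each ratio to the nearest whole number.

Orland Canton: 60
Kestria: 62
Difference: +2

Orland Canton: (31.9 + 8.7) / 67.2 × 100 = 40.6 / 67.2 × 100 = 60
Kestria: (17.7 + 1.1) / 30.1 × 100 = 18.8 / 30.1 × 100 = 62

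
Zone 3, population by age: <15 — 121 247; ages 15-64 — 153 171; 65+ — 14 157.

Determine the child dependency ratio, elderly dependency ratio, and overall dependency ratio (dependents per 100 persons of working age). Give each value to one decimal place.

Youth dependency ratio = 121 247 / 153 171 × 100 = 79.2
Old-age dependency ratio = 14 157 / 153 171 × 100 = 9.2
Total dependency ratio = (121 247 + 14 157) / 153 171 × 100 = 135 404 / 153 171 × 100 = 88.4

Youth dependency ratio: 79.2
Old-age dependency ratio: 9.2
Total dependency ratio: 88.4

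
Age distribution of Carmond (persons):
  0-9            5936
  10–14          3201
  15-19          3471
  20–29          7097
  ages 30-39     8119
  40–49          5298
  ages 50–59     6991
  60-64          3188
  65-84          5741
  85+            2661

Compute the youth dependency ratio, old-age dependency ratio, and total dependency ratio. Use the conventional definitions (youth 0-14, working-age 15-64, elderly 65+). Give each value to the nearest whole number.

Youth dependency ratio: 27
Old-age dependency ratio: 25
Total dependency ratio: 51

0–14: 5936 + 3201 = 9137
15–64: 3471 + 7097 + 8119 + 5298 + 6991 + 3188 = 34164
65+: 5741 + 2661 = 8402
Youth dependency ratio = 9137 / 34164 × 100 = 27
Old-age dependency ratio = 8402 / 34164 × 100 = 25
Total dependency ratio = (9137 + 8402) / 34164 × 100 = 17539 / 34164 × 100 = 51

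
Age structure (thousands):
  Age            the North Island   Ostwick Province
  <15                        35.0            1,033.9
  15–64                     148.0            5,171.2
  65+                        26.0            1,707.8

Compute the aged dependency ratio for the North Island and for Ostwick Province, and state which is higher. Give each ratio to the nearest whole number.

the North Island: 18
Ostwick Province: 33
Higher: Ostwick Province

the North Island: 26.0 / 148.0 × 100 = 18
Ostwick Province: 1,707.8 / 5,171.2 × 100 = 33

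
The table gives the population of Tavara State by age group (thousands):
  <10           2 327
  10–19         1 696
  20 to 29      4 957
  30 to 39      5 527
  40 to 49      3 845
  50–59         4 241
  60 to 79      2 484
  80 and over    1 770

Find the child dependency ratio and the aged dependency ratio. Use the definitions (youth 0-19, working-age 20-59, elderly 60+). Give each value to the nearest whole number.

Youth dependency ratio: 22
Old-age dependency ratio: 23

0–19: 2 327 + 1 696 = 4 023
20–59: 4 957 + 5 527 + 3 845 + 4 241 = 18 570
60+: 2 484 + 1 770 = 4 254
Youth dependency ratio = 4 023 / 18 570 × 100 = 22
Old-age dependency ratio = 4 254 / 18 570 × 100 = 23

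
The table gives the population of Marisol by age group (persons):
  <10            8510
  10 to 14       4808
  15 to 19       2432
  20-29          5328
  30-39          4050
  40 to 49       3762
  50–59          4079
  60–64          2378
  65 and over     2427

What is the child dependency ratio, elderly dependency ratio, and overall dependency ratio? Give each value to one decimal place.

0–14: 8510 + 4808 = 13318
15–64: 2432 + 5328 + 4050 + 3762 + 4079 + 2378 = 22029
65+: 2427
Youth dependency ratio = 13318 / 22029 × 100 = 60.5
Old-age dependency ratio = 2427 / 22029 × 100 = 11.0
Total dependency ratio = (13318 + 2427) / 22029 × 100 = 15745 / 22029 × 100 = 71.5

Youth dependency ratio: 60.5
Old-age dependency ratio: 11.0
Total dependency ratio: 71.5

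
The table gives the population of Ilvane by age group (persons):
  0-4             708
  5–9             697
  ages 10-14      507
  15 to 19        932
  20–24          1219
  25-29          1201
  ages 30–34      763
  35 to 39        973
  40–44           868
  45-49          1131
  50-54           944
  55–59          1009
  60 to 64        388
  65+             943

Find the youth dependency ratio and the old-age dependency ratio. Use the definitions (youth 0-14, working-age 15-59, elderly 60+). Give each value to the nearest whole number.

Youth dependency ratio: 21
Old-age dependency ratio: 15

0–14: 708 + 697 + 507 = 1912
15–59: 932 + 1219 + 1201 + 763 + 973 + 868 + 1131 + 944 + 1009 = 9040
60+: 388 + 943 = 1331
Youth dependency ratio = 1912 / 9040 × 100 = 21
Old-age dependency ratio = 1331 / 9040 × 100 = 15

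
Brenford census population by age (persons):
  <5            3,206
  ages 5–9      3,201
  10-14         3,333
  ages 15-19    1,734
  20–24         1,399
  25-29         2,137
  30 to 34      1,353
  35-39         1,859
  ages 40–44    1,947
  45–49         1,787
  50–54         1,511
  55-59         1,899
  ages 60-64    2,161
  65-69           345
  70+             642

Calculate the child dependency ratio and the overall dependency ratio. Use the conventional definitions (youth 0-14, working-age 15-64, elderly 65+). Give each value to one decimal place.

0–14: 3,206 + 3,201 + 3,333 = 9,740
15–64: 1,734 + 1,399 + 2,137 + 1,353 + 1,859 + 1,947 + 1,787 + 1,511 + 1,899 + 2,161 = 17,787
65+: 345 + 642 = 987
Youth dependency ratio = 9,740 / 17,787 × 100 = 54.8
Total dependency ratio = (9,740 + 987) / 17,787 × 100 = 10,727 / 17,787 × 100 = 60.3

Youth dependency ratio: 54.8
Total dependency ratio: 60.3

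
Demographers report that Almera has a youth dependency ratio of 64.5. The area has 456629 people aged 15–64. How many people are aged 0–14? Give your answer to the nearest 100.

Youth dependency ratio = youth / working-age × 100
64.5 = Y / 456629 × 100
⇒ 294500

Aged 0–14: 294500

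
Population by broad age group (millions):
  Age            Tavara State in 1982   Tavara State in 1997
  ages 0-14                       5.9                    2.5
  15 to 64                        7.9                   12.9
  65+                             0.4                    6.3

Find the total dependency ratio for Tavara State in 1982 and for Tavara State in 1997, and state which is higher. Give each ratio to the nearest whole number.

Tavara State in 1982: 80
Tavara State in 1997: 68
Higher: Tavara State in 1982

Tavara State in 1982: (5.9 + 0.4) / 7.9 × 100 = 6.3 / 7.9 × 100 = 80
Tavara State in 1997: (2.5 + 6.3) / 12.9 × 100 = 8.8 / 12.9 × 100 = 68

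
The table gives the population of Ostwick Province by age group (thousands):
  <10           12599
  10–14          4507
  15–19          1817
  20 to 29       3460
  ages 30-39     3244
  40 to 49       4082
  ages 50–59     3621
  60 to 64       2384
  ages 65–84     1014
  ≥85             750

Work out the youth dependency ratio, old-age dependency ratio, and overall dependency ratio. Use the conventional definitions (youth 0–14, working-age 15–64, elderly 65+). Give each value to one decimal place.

Youth dependency ratio: 91.9
Old-age dependency ratio: 9.5
Total dependency ratio: 101.4

0–14: 12599 + 4507 = 17106
15–64: 1817 + 3460 + 3244 + 4082 + 3621 + 2384 = 18608
65+: 1014 + 750 = 1764
Youth dependency ratio = 17106 / 18608 × 100 = 91.9
Old-age dependency ratio = 1764 / 18608 × 100 = 9.5
Total dependency ratio = (17106 + 1764) / 18608 × 100 = 18870 / 18608 × 100 = 101.4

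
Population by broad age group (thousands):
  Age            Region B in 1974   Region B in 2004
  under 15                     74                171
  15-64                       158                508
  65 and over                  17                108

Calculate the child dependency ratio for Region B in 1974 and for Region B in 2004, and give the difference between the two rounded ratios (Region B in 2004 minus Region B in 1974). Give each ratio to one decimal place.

Region B in 1974: 74 / 158 × 100 = 46.8
Region B in 2004: 171 / 508 × 100 = 33.7

Region B in 1974: 46.8
Region B in 2004: 33.7
Difference: -13.1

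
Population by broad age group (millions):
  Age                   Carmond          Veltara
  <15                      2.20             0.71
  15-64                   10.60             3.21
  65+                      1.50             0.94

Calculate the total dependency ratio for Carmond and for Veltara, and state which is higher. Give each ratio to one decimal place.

Carmond: (2.20 + 1.50) / 10.60 × 100 = 3.70 / 10.60 × 100 = 34.9
Veltara: (0.71 + 0.94) / 3.21 × 100 = 1.65 / 3.21 × 100 = 51.4

Carmond: 34.9
Veltara: 51.4
Higher: Veltara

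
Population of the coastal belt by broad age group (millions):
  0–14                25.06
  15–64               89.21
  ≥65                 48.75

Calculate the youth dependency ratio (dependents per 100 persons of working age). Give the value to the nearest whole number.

Youth dependency ratio: 28

Youth dependency ratio = 25.06 / 89.21 × 100 = 28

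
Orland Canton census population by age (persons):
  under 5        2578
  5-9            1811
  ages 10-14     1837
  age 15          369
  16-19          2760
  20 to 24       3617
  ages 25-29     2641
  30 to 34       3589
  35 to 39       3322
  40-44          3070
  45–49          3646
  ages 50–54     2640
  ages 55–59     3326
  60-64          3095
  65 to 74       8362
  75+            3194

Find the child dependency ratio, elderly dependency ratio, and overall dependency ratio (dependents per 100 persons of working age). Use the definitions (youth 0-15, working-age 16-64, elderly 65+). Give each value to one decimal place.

Youth dependency ratio: 20.8
Old-age dependency ratio: 36.4
Total dependency ratio: 57.2

0–15: 2578 + 1811 + 1837 + 369 = 6595
16–64: 2760 + 3617 + 2641 + 3589 + 3322 + 3070 + 3646 + 2640 + 3326 + 3095 = 31706
65+: 8362 + 3194 = 11556
Youth dependency ratio = 6595 / 31706 × 100 = 20.8
Old-age dependency ratio = 11556 / 31706 × 100 = 36.4
Total dependency ratio = (6595 + 11556) / 31706 × 100 = 18151 / 31706 × 100 = 57.2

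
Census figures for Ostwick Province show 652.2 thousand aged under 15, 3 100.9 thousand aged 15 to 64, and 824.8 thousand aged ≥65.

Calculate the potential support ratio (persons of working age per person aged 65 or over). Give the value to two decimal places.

Potential support ratio = 3 100.9 / 824.8 = 3.76

Potential support ratio: 3.76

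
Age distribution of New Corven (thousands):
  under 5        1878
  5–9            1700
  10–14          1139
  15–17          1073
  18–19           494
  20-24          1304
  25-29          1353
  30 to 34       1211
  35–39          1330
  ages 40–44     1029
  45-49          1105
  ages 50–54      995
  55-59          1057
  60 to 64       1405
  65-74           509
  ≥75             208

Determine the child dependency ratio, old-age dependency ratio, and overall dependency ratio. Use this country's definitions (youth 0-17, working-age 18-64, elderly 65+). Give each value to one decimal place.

Youth dependency ratio: 51.3
Old-age dependency ratio: 6.4
Total dependency ratio: 57.7

0–17: 1878 + 1700 + 1139 + 1073 = 5790
18–64: 494 + 1304 + 1353 + 1211 + 1330 + 1029 + 1105 + 995 + 1057 + 1405 = 11283
65+: 509 + 208 = 717
Youth dependency ratio = 5790 / 11283 × 100 = 51.3
Old-age dependency ratio = 717 / 11283 × 100 = 6.4
Total dependency ratio = (5790 + 717) / 11283 × 100 = 6507 / 11283 × 100 = 57.7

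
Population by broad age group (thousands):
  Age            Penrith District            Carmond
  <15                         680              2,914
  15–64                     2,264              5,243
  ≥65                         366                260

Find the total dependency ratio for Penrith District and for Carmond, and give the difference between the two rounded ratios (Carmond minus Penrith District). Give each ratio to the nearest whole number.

Penrith District: (680 + 366) / 2,264 × 100 = 1,046 / 2,264 × 100 = 46
Carmond: (2,914 + 260) / 5,243 × 100 = 3,174 / 5,243 × 100 = 61

Penrith District: 46
Carmond: 61
Difference: +15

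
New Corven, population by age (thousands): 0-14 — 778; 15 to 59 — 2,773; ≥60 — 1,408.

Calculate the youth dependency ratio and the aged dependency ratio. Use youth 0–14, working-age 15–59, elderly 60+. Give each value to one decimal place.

Youth dependency ratio = 778 / 2,773 × 100 = 28.1
Old-age dependency ratio = 1,408 / 2,773 × 100 = 50.8

Youth dependency ratio: 28.1
Old-age dependency ratio: 50.8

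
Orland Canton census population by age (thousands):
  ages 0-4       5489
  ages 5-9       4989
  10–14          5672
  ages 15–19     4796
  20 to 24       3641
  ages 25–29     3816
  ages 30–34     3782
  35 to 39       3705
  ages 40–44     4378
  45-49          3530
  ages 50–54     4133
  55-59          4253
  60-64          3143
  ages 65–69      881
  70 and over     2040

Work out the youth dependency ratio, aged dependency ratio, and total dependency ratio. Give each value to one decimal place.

0–14: 5489 + 4989 + 5672 = 16150
15–64: 4796 + 3641 + 3816 + 3782 + 3705 + 4378 + 3530 + 4133 + 4253 + 3143 = 39177
65+: 881 + 2040 = 2921
Youth dependency ratio = 16150 / 39177 × 100 = 41.2
Old-age dependency ratio = 2921 / 39177 × 100 = 7.5
Total dependency ratio = (16150 + 2921) / 39177 × 100 = 19071 / 39177 × 100 = 48.7

Youth dependency ratio: 41.2
Old-age dependency ratio: 7.5
Total dependency ratio: 48.7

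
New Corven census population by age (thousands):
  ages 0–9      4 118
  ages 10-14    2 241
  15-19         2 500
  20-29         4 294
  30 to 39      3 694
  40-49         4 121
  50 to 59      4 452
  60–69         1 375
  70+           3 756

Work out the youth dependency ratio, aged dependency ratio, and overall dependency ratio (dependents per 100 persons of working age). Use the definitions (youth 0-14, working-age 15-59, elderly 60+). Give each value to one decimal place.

0–14: 4 118 + 2 241 = 6 359
15–59: 2 500 + 4 294 + 3 694 + 4 121 + 4 452 = 19 061
60+: 1 375 + 3 756 = 5 131
Youth dependency ratio = 6 359 / 19 061 × 100 = 33.4
Old-age dependency ratio = 5 131 / 19 061 × 100 = 26.9
Total dependency ratio = (6 359 + 5 131) / 19 061 × 100 = 11 490 / 19 061 × 100 = 60.3

Youth dependency ratio: 33.4
Old-age dependency ratio: 26.9
Total dependency ratio: 60.3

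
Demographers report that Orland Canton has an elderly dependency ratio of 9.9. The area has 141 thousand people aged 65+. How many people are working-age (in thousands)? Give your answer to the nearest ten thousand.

Working-age: 1 420

Old-age dependency ratio = elderly / working-age × 100
9.9 = 141 / W × 100
⇒ 1 420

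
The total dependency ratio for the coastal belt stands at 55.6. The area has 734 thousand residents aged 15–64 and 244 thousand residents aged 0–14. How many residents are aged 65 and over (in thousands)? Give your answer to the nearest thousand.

Aged 65 and over: 164

Total dependency ratio = (youth + elderly) / working-age × 100
55.6 = (244 + E) / 734 × 100
⇒ 164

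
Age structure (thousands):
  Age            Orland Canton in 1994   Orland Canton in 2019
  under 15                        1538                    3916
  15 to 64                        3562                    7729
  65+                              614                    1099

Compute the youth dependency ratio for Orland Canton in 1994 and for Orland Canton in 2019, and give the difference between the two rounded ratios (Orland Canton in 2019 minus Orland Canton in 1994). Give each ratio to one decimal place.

Orland Canton in 1994: 1538 / 3562 × 100 = 43.2
Orland Canton in 2019: 3916 / 7729 × 100 = 50.7

Orland Canton in 1994: 43.2
Orland Canton in 2019: 50.7
Difference: +7.5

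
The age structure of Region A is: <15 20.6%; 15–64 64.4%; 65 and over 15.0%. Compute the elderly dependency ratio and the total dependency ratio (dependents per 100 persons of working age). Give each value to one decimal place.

Old-age dependency ratio = 15.0 / 64.4 × 100 = 23.3
Total dependency ratio = (20.6 + 15.0) / 64.4 × 100 = 35.6 / 64.4 × 100 = 55.3

Old-age dependency ratio: 23.3
Total dependency ratio: 55.3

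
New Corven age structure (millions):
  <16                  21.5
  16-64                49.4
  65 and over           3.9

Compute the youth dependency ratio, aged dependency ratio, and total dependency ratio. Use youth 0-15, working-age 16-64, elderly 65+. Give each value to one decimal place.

Youth dependency ratio = 21.5 / 49.4 × 100 = 43.5
Old-age dependency ratio = 3.9 / 49.4 × 100 = 7.9
Total dependency ratio = (21.5 + 3.9) / 49.4 × 100 = 25.4 / 49.4 × 100 = 51.4

Youth dependency ratio: 43.5
Old-age dependency ratio: 7.9
Total dependency ratio: 51.4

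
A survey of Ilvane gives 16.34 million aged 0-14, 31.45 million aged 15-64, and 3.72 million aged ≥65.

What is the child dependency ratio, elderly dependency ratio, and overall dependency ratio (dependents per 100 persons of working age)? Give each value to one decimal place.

Youth dependency ratio = 16.34 / 31.45 × 100 = 52.0
Old-age dependency ratio = 3.72 / 31.45 × 100 = 11.8
Total dependency ratio = (16.34 + 3.72) / 31.45 × 100 = 20.06 / 31.45 × 100 = 63.8

Youth dependency ratio: 52.0
Old-age dependency ratio: 11.8
Total dependency ratio: 63.8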